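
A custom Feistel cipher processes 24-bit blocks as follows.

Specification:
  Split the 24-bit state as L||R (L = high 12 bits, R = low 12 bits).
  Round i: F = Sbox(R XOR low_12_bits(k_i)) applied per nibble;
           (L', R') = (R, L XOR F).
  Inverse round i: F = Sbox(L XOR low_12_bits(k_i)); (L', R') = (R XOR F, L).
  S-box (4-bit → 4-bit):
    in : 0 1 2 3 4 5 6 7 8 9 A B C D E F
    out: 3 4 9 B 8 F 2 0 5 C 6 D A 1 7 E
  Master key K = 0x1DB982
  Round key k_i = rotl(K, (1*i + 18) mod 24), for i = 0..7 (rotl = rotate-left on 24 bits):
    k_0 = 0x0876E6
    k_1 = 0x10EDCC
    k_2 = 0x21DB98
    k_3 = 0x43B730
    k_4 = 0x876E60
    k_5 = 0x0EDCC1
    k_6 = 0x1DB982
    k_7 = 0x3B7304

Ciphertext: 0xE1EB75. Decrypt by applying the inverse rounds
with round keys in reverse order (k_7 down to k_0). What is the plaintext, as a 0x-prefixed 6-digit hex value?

s_0 = ciphertext = 0xE1EB75
s_1 = InvRound(s_0, k_7) = 0xA33E1E
s_2 = InvRound(s_1, k_6) = 0x5CAA33
s_3 = InvRound(s_2, k_5) = 0x60E5CA
s_4 = InvRound(s_3, k_4) = 0x0ED60E
s_5 = InvRound(s_4, k_3) = 0x61F0ED
s_6 = InvRound(s_5, k_2) = 0x1BD61F
s_7 = InvRound(s_6, k_1) = 0xC1B1BD
s_8 = InvRound(s_7, k_0) = 0x75CC1B

0x75CC1B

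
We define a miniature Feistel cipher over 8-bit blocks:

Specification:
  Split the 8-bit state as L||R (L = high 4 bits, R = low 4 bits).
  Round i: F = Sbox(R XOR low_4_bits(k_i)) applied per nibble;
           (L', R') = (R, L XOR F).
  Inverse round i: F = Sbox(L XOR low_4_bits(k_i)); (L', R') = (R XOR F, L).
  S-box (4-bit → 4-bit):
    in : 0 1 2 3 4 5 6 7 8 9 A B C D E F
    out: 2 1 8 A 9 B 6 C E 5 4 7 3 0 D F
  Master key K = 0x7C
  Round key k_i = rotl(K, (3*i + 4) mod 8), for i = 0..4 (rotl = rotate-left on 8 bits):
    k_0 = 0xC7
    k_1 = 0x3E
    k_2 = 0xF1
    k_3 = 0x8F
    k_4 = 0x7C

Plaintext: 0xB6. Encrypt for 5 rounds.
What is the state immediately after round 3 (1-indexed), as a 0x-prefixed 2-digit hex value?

0xF7

s_0 = plaintext = 0xB6
s_1 = Round(s_0, k_0) = 0x6A
s_2 = Round(s_1, k_1) = 0xAF
s_3 = Round(s_2, k_2) = 0xF7
s_4 = Round(s_3, k_3) = 0x71
s_5 = Round(s_4, k_4) = 0x17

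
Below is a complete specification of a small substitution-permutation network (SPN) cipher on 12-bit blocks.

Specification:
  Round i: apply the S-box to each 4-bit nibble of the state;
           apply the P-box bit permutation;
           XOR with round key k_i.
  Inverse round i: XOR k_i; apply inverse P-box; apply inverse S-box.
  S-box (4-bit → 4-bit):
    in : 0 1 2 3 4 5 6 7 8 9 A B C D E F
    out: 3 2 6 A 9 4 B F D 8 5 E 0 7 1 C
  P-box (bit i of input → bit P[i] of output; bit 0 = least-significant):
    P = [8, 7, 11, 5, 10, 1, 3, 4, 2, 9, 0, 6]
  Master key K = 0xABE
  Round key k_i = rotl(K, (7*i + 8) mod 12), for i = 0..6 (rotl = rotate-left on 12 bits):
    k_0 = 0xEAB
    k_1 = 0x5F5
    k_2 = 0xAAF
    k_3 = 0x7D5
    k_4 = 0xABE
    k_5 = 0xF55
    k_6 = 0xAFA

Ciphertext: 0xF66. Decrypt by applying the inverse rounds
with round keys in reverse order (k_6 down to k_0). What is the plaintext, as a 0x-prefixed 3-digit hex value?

s_0 = ciphertext = 0xF66
s_1 = InvRound(s_0, k_6) = 0xE80
s_2 = InvRound(s_1, k_5) = 0x890
s_3 = InvRound(s_2, k_4) = 0x029
s_4 = InvRound(s_3, k_3) = 0x686
s_5 = InvRound(s_4, k_2) = 0x5AF
s_6 = InvRound(s_5, k_1) = 0x9BC
s_7 = InvRound(s_6, k_0) = 0xD6E

0xD6E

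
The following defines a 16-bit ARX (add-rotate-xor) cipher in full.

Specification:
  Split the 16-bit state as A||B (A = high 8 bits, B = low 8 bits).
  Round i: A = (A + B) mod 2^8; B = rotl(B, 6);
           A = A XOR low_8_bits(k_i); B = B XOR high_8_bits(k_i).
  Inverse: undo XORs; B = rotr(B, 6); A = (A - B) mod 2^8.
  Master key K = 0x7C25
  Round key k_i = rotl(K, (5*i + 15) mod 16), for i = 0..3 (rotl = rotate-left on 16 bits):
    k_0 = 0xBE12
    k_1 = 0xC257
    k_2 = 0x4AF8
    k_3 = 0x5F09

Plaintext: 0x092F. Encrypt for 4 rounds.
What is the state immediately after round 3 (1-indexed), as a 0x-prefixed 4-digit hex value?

0x9FAD

s_0 = plaintext = 0x092F
s_1 = Round(s_0, k_0) = 0x2A75
s_2 = Round(s_1, k_1) = 0xC89F
s_3 = Round(s_2, k_2) = 0x9FAD
s_4 = Round(s_3, k_3) = 0x4534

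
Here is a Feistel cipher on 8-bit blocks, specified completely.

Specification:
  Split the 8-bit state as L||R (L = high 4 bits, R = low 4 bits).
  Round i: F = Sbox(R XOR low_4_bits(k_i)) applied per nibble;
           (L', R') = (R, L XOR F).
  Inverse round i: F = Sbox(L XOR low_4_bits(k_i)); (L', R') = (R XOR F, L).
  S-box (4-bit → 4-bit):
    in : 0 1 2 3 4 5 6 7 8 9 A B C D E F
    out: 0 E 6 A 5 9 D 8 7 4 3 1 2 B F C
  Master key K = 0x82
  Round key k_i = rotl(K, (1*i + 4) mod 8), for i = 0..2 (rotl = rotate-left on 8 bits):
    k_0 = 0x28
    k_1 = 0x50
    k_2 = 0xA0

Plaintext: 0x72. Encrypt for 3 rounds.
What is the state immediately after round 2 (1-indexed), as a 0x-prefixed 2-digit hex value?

s_0 = plaintext = 0x72
s_1 = Round(s_0, k_0) = 0x24
s_2 = Round(s_1, k_1) = 0x47
s_3 = Round(s_2, k_2) = 0x7C

0x47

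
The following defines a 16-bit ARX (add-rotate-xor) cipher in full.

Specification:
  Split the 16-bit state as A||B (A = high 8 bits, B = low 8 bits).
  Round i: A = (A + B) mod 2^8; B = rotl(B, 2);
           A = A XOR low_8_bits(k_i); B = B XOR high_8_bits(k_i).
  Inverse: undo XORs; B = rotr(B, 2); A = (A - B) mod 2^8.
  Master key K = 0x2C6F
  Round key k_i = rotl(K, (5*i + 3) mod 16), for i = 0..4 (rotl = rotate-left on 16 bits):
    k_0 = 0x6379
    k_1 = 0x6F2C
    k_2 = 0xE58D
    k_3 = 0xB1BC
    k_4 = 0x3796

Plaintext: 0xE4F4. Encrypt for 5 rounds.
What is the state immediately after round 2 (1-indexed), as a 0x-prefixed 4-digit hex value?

s_0 = plaintext = 0xE4F4
s_1 = Round(s_0, k_0) = 0xA1B0
s_2 = Round(s_1, k_1) = 0x7DAD
s_3 = Round(s_2, k_2) = 0xA753
s_4 = Round(s_3, k_3) = 0x46FC
s_5 = Round(s_4, k_4) = 0xD4C4

0x7DAD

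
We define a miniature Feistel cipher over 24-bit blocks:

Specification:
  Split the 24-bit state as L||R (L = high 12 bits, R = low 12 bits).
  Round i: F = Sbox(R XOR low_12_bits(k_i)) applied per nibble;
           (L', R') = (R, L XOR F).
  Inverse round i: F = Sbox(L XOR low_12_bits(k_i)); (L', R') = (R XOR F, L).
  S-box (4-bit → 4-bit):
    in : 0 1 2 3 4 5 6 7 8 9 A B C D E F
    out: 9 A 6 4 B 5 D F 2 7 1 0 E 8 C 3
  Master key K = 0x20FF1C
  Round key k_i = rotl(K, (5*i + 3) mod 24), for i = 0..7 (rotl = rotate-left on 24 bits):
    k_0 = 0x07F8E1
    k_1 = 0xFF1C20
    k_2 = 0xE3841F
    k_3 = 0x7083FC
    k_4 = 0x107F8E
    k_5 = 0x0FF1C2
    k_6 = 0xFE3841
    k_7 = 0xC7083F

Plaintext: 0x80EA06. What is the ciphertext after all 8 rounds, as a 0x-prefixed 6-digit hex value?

s_0 = plaintext = 0x80EA06
s_1 = Round(s_0, k_0) = 0xA06EC1
s_2 = Round(s_1, k_1) = 0xEC1CCC
s_3 = Round(s_2, k_2) = 0xCCCC45
s_4 = Round(s_3, k_3) = 0xC45FCB
s_5 = Round(s_4, k_4) = 0xFCB5F0
s_6 = Round(s_5, k_5) = 0x5F048D
s_7 = Round(s_6, k_6) = 0x48DB1E
s_8 = Round(s_7, k_7) = 0xB1E0E7

0xB1E0E7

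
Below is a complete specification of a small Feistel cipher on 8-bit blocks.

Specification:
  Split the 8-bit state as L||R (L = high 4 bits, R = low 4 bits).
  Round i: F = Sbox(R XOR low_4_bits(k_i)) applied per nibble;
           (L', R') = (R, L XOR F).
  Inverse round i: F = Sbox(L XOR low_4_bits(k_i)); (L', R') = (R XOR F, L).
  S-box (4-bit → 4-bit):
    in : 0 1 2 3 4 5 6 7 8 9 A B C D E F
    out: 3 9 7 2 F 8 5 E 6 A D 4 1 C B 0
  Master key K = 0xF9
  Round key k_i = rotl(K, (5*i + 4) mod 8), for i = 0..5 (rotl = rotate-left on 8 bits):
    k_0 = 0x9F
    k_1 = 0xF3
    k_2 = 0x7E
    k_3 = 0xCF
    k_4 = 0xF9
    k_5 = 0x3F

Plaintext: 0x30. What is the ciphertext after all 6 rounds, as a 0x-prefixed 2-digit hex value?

s_0 = plaintext = 0x30
s_1 = Round(s_0, k_0) = 0x03
s_2 = Round(s_1, k_1) = 0x33
s_3 = Round(s_2, k_2) = 0x3F
s_4 = Round(s_3, k_3) = 0xF0
s_5 = Round(s_4, k_4) = 0x05
s_6 = Round(s_5, k_5) = 0x5D

0x5D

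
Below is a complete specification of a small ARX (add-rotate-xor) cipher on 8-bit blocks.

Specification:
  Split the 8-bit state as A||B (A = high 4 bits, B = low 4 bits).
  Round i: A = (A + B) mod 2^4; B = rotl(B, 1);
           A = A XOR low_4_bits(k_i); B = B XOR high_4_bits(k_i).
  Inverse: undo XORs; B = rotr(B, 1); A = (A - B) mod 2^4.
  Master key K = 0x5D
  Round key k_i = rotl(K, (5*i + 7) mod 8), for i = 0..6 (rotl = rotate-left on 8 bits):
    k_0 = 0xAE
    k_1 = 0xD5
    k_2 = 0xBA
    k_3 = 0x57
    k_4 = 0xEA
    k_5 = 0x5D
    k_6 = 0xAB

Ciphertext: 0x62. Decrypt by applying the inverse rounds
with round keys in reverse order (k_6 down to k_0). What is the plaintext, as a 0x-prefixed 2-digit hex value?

0x53

s_0 = ciphertext = 0x62
s_1 = InvRound(s_0, k_6) = 0x94
s_2 = InvRound(s_1, k_5) = 0xC8
s_3 = InvRound(s_2, k_4) = 0x33
s_4 = InvRound(s_3, k_3) = 0x13
s_5 = InvRound(s_4, k_2) = 0x74
s_6 = InvRound(s_5, k_1) = 0x6C
s_7 = InvRound(s_6, k_0) = 0x53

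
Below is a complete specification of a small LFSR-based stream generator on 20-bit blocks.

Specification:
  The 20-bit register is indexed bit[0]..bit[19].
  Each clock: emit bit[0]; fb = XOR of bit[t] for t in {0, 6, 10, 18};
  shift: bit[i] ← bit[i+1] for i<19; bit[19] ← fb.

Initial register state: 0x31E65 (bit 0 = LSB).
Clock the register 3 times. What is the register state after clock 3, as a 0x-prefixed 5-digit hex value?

0xE63CC

reg_0 = 0x31E65
clock 1: out=1, reg = 0x98F32
clock 2: out=0, reg = 0xCC799
clock 3: out=1, reg = 0xE63CC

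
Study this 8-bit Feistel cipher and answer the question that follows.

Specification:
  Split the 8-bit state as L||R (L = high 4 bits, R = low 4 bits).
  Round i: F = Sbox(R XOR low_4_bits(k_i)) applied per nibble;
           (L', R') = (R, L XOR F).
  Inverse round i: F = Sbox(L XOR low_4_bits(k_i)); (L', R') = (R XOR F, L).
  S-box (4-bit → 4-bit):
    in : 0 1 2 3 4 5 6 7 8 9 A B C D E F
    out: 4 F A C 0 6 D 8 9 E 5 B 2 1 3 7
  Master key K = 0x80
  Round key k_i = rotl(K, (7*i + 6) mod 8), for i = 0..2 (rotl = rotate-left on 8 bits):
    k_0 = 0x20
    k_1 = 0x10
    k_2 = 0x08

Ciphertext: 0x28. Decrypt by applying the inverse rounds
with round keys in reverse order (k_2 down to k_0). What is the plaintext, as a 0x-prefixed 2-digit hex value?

s_0 = ciphertext = 0x28
s_1 = InvRound(s_0, k_2) = 0xD2
s_2 = InvRound(s_1, k_1) = 0x3D
s_3 = InvRound(s_2, k_0) = 0x13

0x13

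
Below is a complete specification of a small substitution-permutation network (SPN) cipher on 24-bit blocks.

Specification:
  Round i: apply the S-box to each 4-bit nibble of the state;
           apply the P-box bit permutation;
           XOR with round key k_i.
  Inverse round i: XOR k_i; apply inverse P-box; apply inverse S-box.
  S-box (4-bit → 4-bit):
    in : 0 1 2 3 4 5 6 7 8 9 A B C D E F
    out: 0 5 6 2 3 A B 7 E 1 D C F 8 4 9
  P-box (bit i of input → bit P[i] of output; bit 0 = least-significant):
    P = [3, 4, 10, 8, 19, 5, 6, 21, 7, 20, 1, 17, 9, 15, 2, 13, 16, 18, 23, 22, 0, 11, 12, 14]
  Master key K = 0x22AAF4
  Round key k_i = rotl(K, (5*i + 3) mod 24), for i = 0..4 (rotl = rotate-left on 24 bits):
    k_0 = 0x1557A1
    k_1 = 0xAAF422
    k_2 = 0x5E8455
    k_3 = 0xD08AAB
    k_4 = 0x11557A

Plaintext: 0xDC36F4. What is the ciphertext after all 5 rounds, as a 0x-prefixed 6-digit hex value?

0x6B7850

s_0 = plaintext = 0xDC36F4
s_1 = Round(s_0, k_0) = 0xEA9739
s_2 = Round(s_1, k_1) = 0x7BE688
s_3 = Round(s_2, k_2) = 0xAC99A0
s_4 = Round(s_3, k_3) = 0x3DD86A
s_5 = Round(s_4, k_4) = 0x6B7850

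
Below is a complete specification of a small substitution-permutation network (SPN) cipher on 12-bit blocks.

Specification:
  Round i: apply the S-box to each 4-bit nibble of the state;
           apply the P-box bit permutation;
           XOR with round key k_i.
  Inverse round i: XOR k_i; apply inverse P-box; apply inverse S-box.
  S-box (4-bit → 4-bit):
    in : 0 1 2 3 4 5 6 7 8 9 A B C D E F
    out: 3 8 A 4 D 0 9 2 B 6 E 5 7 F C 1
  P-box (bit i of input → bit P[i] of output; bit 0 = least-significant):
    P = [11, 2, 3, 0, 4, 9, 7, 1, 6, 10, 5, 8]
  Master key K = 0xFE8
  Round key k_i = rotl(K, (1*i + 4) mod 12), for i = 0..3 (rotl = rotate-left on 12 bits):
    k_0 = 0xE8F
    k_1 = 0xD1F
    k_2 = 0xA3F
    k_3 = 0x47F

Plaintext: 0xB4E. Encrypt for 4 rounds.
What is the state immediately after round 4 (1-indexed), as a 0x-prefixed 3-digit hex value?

0x446

s_0 = plaintext = 0xB4E
s_1 = Round(s_0, k_0) = 0xE74
s_2 = Round(s_1, k_1) = 0x636
s_3 = Round(s_2, k_2) = 0x3FE
s_4 = Round(s_3, k_3) = 0x446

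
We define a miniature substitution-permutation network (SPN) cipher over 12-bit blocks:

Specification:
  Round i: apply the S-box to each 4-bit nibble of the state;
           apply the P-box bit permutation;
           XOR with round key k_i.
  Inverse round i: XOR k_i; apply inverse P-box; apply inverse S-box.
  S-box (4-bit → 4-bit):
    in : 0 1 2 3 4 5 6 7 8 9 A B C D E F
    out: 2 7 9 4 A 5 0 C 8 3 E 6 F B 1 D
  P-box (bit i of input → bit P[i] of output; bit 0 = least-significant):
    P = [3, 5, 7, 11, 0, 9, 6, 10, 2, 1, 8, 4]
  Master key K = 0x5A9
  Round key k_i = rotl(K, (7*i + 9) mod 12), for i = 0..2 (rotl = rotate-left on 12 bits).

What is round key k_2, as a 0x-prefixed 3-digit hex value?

K = 0x5A9
k_0 = rotl(K, (7*0+9) mod 12) = rotl(K, 9) = 0x2B5
k_1 = rotl(K, (7*1+9) mod 12) = rotl(K, 4) = 0xA95
k_2 = rotl(K, (7*2+9) mod 12) = rotl(K, 11) = 0xAD4

0xAD4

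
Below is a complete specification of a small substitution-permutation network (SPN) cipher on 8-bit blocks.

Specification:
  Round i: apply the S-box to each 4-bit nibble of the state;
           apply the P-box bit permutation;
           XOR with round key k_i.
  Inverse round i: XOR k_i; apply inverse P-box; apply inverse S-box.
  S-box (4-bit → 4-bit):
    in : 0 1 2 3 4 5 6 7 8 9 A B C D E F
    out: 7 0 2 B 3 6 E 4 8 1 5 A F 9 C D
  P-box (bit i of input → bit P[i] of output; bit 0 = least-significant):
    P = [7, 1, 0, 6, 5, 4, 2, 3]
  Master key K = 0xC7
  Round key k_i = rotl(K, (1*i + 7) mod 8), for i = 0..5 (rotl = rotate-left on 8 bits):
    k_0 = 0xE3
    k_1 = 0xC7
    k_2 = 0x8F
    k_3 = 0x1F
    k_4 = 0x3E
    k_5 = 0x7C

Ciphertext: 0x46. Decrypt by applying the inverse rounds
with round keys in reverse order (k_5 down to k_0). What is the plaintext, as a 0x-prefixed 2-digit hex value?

0x52

s_0 = ciphertext = 0x46
s_1 = InvRound(s_0, k_5) = 0x32
s_2 = InvRound(s_1, k_4) = 0xE1
s_3 = InvRound(s_2, k_3) = 0xC3
s_4 = InvRound(s_3, k_2) = 0xE8
s_5 = InvRound(s_4, k_1) = 0xF5
s_6 = InvRound(s_5, k_0) = 0x52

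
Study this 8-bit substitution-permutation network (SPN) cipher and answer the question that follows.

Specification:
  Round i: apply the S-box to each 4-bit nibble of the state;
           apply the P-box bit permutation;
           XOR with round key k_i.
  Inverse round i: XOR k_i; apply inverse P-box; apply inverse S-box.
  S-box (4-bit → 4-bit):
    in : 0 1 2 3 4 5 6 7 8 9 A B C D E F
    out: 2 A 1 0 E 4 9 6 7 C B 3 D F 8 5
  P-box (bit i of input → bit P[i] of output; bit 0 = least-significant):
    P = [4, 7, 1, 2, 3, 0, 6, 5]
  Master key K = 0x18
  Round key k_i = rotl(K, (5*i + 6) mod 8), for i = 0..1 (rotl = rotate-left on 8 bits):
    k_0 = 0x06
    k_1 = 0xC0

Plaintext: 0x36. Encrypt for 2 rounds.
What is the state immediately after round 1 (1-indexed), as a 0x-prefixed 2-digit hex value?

0x12

s_0 = plaintext = 0x36
s_1 = Round(s_0, k_0) = 0x12
s_2 = Round(s_1, k_1) = 0xF1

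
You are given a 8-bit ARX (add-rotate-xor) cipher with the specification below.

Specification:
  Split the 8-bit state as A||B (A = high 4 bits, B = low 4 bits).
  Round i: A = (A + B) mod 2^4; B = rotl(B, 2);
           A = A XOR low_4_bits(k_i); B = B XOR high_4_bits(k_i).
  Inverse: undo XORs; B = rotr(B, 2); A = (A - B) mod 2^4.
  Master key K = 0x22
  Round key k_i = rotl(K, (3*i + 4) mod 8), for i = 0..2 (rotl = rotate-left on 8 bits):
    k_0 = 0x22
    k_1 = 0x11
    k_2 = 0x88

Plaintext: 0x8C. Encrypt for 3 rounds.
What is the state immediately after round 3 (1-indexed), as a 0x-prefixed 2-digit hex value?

0x3D

s_0 = plaintext = 0x8C
s_1 = Round(s_0, k_0) = 0x61
s_2 = Round(s_1, k_1) = 0x65
s_3 = Round(s_2, k_2) = 0x3D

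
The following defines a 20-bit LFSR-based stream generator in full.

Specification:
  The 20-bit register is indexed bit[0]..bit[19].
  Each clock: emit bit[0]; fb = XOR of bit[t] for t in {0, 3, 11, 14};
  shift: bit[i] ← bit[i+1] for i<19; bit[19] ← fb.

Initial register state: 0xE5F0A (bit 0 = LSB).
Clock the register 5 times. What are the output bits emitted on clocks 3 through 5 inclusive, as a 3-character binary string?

010

reg_0 = 0xE5F0A
clock 1: out=0, reg = 0xF2F85
clock 2: out=1, reg = 0x797C2
clock 3: out=0, reg = 0x3CBE1
clock 4: out=1, reg = 0x9E5F0
clock 5: out=0, reg = 0xCF2F8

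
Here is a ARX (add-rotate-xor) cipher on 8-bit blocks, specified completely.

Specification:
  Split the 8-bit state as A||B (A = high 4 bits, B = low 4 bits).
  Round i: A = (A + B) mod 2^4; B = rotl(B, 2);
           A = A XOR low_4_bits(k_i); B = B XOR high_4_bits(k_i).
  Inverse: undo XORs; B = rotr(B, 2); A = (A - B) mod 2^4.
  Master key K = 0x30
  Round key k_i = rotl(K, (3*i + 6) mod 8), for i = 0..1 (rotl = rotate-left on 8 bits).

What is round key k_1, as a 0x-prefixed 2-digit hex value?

0x60

K = 0x30
k_0 = rotl(K, (3*0+6) mod 8) = rotl(K, 6) = 0x0C
k_1 = rotl(K, (3*1+6) mod 8) = rotl(K, 1) = 0x60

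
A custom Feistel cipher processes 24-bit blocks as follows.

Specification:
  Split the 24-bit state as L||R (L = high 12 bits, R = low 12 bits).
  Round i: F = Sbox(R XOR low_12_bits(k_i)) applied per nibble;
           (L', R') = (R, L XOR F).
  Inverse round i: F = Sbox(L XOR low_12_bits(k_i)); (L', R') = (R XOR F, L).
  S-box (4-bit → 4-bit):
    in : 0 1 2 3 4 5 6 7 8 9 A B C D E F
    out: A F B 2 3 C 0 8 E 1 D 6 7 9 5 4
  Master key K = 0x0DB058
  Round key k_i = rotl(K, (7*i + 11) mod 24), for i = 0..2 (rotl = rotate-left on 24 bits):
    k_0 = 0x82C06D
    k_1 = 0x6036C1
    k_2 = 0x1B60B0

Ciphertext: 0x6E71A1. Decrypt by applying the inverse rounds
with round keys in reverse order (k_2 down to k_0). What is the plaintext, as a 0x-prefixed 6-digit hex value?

s_0 = ciphertext = 0x6E71A1
s_1 = InvRound(s_0, k_2) = 0x1696E7
s_2 = InvRound(s_1, k_1) = 0xE39169
s_3 = InvRound(s_2, k_0) = 0x4AAE39

0x4AAE39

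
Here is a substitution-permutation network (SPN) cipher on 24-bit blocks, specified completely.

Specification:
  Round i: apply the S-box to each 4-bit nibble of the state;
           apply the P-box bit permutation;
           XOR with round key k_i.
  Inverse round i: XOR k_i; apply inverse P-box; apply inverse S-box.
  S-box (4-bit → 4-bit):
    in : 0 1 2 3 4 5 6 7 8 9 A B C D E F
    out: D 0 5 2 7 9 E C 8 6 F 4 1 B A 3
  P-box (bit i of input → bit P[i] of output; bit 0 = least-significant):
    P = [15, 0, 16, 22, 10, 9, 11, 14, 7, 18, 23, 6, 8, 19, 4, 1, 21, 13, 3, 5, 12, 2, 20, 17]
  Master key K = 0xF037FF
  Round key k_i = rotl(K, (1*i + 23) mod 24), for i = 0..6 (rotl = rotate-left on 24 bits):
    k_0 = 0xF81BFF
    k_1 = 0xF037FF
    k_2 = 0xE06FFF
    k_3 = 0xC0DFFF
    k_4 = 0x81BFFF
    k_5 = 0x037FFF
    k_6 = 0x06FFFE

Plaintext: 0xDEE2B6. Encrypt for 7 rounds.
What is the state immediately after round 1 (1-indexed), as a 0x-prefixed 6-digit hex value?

0x332358

s_0 = plaintext = 0xDEE2B6
s_1 = Round(s_0, k_0) = 0x332358
s_2 = Round(s_1, k_1) = 0xB452EB
s_3 = Round(s_2, k_2) = 0x510C75
s_4 = Round(s_3, k_3) = 0x82066D
s_5 = Round(s_4, k_4) = 0x6774A4
s_6 = Round(s_5, k_5) = 0x94B140
s_7 = Round(s_6, k_6) = 0x7751E2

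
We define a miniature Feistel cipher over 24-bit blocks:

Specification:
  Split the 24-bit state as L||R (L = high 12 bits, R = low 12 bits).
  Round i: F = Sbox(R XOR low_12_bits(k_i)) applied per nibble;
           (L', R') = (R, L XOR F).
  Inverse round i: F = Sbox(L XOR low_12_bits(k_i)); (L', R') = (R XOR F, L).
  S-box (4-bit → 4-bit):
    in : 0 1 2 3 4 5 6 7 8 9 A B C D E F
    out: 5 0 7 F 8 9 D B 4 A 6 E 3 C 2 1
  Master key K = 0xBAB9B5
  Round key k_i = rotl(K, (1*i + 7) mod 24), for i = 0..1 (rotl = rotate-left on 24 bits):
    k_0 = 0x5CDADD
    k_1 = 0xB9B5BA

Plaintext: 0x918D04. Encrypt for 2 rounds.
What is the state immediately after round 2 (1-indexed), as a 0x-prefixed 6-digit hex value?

s_0 = plaintext = 0x918D04
s_1 = Round(s_0, k_0) = 0xD042D2
s_2 = Round(s_1, k_1) = 0x2D26D0

0x2D26D0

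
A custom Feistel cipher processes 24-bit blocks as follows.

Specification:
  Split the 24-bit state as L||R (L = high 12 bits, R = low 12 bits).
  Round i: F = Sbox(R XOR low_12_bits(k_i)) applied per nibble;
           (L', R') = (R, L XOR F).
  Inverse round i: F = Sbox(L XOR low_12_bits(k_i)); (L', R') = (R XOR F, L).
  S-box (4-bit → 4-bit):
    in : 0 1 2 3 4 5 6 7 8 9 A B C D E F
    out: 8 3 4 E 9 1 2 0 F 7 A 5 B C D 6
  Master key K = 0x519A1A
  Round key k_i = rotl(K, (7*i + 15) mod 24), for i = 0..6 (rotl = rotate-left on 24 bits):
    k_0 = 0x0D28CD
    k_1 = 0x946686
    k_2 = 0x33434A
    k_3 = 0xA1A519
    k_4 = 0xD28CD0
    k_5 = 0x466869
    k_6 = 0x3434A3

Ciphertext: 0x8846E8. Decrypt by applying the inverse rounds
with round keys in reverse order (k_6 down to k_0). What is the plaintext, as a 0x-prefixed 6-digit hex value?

0x9E5CCA

s_0 = ciphertext = 0x8846E8
s_1 = InvRound(s_0, k_6) = 0xDA8884
s_2 = InvRound(s_1, k_5) = 0x937DA8
s_3 = InvRound(s_2, k_4) = 0xC78937
s_4 = InvRound(s_3, k_3) = 0xE14C78
s_5 = InvRound(s_4, k_2) = 0x065E14
s_6 = InvRound(s_5, k_1) = 0xCCA065
s_7 = InvRound(s_6, k_0) = 0x9E5CCA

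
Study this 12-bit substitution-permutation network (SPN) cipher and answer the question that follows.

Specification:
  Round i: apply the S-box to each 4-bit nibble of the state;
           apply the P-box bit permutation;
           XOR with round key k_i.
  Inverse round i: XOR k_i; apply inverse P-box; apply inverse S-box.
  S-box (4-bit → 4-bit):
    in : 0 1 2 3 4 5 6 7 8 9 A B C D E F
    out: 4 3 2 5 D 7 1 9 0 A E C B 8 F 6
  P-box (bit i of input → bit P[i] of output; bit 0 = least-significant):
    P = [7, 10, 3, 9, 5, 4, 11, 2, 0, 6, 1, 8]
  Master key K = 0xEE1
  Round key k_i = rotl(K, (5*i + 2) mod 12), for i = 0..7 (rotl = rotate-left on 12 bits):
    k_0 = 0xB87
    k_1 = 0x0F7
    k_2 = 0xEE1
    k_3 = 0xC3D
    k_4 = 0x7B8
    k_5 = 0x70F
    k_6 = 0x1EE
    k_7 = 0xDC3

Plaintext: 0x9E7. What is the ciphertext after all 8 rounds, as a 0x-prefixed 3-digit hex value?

s_0 = plaintext = 0x9E7
s_1 = Round(s_0, k_0) = 0x073
s_2 = Round(s_1, k_1) = 0x059
s_3 = Round(s_2, k_2) = 0x0D3
s_4 = Round(s_3, k_3) = 0xCB3
s_5 = Round(s_4, k_4) = 0xE75
s_6 = Round(s_5, k_5) = 0x2E0
s_7 = Round(s_6, k_6) = 0x992
s_8 = Round(s_7, k_7) = 0x897

0x897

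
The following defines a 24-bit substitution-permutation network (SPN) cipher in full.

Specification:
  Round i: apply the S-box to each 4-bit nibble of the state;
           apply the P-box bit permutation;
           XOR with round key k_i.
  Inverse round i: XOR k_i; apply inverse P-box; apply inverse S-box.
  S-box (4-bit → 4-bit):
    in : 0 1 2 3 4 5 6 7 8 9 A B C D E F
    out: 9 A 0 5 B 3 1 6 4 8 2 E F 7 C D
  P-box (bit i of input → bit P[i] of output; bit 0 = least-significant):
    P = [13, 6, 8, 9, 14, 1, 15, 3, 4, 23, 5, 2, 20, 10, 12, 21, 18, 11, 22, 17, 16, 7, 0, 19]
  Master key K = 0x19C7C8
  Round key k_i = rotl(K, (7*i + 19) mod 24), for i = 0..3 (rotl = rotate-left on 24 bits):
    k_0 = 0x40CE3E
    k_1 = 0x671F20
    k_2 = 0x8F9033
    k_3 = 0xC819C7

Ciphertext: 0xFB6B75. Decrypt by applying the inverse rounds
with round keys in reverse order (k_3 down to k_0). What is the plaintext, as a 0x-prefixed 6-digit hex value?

0x3F6D10

s_0 = ciphertext = 0xFB6B75
s_1 = InvRound(s_0, k_3) = 0x59F350
s_2 = InvRound(s_1, k_2) = 0x8F675C
s_3 = InvRound(s_2, k_1) = 0x97EC05
s_4 = InvRound(s_3, k_0) = 0x3F6D10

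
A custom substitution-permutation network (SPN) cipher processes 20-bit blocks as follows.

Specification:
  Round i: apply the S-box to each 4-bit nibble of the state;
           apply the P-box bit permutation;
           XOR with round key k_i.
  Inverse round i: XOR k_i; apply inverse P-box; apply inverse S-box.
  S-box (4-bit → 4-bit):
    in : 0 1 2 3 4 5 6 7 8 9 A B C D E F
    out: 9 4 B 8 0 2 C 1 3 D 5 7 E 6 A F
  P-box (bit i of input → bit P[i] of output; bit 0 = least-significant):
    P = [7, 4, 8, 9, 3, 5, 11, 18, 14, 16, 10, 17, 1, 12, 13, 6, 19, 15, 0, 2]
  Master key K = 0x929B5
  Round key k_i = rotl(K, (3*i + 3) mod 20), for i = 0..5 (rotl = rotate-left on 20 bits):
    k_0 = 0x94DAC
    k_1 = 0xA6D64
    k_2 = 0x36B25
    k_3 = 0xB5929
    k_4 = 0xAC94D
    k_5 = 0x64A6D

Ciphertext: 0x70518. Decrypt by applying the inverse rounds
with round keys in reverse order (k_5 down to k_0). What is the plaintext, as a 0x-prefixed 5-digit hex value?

s_0 = ciphertext = 0x70518
s_1 = InvRound(s_0, k_5) = 0x63BDC
s_2 = InvRound(s_1, k_4) = 0xBD732
s_3 = InvRound(s_2, k_3) = 0xD71AE
s_4 = InvRound(s_3, k_2) = 0xA8390
s_5 = InvRound(s_4, k_1) = 0xE6AD2
s_6 = InvRound(s_5, k_0) = 0x39C2C

0x39C2C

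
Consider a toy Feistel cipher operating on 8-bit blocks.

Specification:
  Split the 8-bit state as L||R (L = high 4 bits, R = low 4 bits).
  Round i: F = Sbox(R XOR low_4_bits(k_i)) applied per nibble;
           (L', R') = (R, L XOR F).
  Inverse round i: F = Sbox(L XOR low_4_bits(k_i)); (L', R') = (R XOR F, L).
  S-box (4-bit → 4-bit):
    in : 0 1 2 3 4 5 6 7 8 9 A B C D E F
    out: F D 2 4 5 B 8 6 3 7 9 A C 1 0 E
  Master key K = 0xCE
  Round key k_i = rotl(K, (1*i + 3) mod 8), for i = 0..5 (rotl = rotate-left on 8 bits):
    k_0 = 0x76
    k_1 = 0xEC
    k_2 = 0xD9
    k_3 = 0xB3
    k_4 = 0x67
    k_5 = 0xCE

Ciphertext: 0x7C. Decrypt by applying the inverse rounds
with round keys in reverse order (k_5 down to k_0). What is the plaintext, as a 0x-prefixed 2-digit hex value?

s_0 = ciphertext = 0x7C
s_1 = InvRound(s_0, k_5) = 0xB7
s_2 = InvRound(s_1, k_4) = 0xBB
s_3 = InvRound(s_2, k_3) = 0x8B
s_4 = InvRound(s_3, k_2) = 0x68
s_5 = InvRound(s_4, k_1) = 0x16
s_6 = InvRound(s_5, k_0) = 0x01

0x01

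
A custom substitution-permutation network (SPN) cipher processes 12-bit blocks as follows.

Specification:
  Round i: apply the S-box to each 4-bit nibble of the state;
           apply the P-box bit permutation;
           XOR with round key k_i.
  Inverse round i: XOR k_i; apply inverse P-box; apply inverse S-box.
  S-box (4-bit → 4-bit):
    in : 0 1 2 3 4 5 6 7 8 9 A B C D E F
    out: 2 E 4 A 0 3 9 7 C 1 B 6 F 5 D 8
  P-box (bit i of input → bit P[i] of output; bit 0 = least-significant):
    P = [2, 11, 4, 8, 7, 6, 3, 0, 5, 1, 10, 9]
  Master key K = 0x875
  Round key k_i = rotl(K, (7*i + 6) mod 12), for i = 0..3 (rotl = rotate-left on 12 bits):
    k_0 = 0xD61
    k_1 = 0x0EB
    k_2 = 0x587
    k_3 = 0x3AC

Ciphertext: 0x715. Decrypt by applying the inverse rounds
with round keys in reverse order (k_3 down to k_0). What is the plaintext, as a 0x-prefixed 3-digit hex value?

0x28C

s_0 = ciphertext = 0x715
s_1 = InvRound(s_0, k_3) = 0xDE2
s_2 = InvRound(s_1, k_2) = 0x935
s_3 = InvRound(s_2, k_1) = 0x07C
s_4 = InvRound(s_3, k_0) = 0x28C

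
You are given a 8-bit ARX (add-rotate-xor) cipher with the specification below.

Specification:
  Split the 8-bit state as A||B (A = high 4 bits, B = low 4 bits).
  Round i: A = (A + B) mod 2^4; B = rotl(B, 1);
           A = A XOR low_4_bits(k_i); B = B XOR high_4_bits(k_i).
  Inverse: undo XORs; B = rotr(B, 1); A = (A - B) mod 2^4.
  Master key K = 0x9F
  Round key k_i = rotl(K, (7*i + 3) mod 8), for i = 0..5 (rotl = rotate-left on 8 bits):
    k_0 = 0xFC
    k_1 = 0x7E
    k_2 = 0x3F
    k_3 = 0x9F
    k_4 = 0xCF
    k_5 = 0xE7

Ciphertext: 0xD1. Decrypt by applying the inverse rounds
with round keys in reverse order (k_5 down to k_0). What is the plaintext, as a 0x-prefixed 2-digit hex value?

0x54

s_0 = ciphertext = 0xD1
s_1 = InvRound(s_0, k_5) = 0xBF
s_2 = InvRound(s_1, k_4) = 0xB9
s_3 = InvRound(s_2, k_3) = 0x40
s_4 = InvRound(s_3, k_2) = 0x29
s_5 = InvRound(s_4, k_1) = 0x57
s_6 = InvRound(s_5, k_0) = 0x54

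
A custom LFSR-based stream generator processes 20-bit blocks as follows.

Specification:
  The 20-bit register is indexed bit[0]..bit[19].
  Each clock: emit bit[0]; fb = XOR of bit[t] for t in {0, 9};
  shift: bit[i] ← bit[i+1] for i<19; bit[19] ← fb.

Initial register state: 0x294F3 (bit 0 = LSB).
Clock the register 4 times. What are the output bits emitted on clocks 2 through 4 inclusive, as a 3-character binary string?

100

reg_0 = 0x294F3
clock 1: out=1, reg = 0x94A79
clock 2: out=1, reg = 0x4A53C
clock 3: out=0, reg = 0x2529E
clock 4: out=0, reg = 0x9294F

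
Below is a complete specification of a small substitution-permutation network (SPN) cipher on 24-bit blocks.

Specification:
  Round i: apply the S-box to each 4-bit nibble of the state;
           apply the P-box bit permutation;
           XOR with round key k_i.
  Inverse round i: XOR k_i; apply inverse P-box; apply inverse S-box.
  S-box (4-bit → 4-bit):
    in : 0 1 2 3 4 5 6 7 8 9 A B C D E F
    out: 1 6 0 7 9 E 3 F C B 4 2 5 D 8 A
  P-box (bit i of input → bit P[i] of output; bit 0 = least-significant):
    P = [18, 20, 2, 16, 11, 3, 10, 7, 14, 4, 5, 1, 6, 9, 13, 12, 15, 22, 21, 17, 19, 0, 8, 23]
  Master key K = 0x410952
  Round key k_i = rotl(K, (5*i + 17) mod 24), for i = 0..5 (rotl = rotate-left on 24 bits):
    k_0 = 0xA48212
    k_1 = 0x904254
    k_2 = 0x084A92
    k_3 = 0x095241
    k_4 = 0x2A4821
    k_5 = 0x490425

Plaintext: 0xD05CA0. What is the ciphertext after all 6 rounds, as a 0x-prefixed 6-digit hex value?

s_0 = plaintext = 0xD05CA0
s_1 = Round(s_0, k_0) = 0x287532
s_2 = Round(s_1, k_1) = 0xB27C2E
s_3 = Round(s_2, k_2) = 0x0938F3
s_4 = Round(s_3, k_3) = 0x57F0AF
s_5 = Round(s_4, k_4) = 0xD99F20
s_6 = Round(s_5, k_5) = 0x879777

0x879777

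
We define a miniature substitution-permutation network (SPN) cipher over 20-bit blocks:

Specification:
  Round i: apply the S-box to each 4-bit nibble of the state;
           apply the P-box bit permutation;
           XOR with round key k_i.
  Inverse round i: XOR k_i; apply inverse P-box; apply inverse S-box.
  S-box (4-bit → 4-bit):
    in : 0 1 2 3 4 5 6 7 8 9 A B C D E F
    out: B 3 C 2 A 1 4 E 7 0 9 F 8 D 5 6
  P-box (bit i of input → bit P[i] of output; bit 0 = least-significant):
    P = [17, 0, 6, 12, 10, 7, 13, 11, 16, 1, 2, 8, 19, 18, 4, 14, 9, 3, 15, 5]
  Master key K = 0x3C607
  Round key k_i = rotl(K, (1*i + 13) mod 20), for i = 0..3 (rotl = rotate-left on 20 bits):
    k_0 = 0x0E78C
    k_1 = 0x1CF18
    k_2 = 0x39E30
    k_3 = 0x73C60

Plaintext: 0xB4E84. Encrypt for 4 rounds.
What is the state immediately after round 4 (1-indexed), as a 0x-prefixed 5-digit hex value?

s_0 = plaintext = 0xB4E84
s_1 = Round(s_0, k_0) = 0x51121
s_2 = Round(s_1, k_1) = 0xEE51B
s_3 = Round(s_2, k_2) = 0x808E1
s_4 = Round(s_3, k_3) = 0x8DA6F

0x8DA6F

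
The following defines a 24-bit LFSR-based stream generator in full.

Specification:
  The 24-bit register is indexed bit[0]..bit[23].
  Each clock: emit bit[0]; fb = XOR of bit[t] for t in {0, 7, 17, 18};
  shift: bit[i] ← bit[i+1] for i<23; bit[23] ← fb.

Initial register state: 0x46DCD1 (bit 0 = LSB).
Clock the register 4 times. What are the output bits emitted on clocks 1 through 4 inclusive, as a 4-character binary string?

reg_0 = 0x46DCD1
clock 1: out=1, reg = 0x236E68
clock 2: out=0, reg = 0x91B734
clock 3: out=0, reg = 0x48DB9A
clock 4: out=0, reg = 0xA46DCD

1000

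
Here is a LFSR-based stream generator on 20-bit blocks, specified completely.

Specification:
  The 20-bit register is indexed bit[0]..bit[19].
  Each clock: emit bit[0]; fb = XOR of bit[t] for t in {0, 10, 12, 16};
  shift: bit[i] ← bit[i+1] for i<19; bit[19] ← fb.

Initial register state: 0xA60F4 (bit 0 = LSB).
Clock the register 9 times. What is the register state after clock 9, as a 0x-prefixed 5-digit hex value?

reg_0 = 0xA60F4
clock 1: out=0, reg = 0x5307A
clock 2: out=0, reg = 0x2983D
clock 3: out=1, reg = 0x14C1E
clock 4: out=0, reg = 0x0A60F
clock 5: out=1, reg = 0x05307
clock 6: out=1, reg = 0x02983
clock 7: out=1, reg = 0x814C1
clock 8: out=1, reg = 0xC0A60
clock 9: out=0, reg = 0x60530

0x60530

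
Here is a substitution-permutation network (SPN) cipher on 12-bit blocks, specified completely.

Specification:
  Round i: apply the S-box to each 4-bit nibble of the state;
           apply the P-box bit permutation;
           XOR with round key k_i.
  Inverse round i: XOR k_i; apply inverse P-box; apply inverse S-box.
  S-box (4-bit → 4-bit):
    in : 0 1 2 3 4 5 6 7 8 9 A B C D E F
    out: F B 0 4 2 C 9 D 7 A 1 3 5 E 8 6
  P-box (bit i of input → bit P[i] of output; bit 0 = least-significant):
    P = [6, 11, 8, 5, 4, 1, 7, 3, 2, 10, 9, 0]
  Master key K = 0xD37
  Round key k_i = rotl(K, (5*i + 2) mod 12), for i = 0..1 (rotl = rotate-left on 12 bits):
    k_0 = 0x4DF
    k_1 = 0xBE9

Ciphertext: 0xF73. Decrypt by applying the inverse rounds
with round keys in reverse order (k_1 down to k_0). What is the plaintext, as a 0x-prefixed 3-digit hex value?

0x67A

s_0 = ciphertext = 0xF73
s_1 = InvRound(s_0, k_1) = 0x402
s_2 = InvRound(s_1, k_0) = 0x67A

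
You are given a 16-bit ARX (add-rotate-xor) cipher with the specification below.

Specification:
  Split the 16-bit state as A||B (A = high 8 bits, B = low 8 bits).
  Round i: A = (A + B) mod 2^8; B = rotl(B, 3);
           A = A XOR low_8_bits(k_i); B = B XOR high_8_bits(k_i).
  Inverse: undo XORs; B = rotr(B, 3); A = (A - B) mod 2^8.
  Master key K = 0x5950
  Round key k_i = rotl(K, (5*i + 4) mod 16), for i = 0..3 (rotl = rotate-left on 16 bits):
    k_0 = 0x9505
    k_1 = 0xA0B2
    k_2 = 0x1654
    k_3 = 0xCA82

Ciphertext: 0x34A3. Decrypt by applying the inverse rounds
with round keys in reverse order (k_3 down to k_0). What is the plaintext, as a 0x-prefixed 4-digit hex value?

s_0 = ciphertext = 0x34A3
s_1 = InvRound(s_0, k_3) = 0x892D
s_2 = InvRound(s_1, k_2) = 0x7667
s_3 = InvRound(s_2, k_1) = 0xCCF8
s_4 = InvRound(s_3, k_0) = 0x1CAD

0x1CAD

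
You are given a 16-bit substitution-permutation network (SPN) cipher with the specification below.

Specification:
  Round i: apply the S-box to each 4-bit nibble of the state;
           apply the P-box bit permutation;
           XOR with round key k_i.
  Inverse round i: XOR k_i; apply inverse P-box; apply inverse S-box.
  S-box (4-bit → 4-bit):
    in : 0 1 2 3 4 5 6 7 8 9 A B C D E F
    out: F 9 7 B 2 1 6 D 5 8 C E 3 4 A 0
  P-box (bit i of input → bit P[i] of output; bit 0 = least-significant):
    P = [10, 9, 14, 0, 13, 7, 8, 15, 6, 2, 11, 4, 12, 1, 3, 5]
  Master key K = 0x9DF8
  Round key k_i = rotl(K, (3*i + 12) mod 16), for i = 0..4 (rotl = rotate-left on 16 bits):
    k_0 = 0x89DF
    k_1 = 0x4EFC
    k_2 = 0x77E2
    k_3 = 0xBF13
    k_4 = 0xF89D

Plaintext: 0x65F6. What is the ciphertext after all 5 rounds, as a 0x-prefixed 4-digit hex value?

s_0 = plaintext = 0x65F6
s_1 = Round(s_0, k_0) = 0xCB95
s_2 = Round(s_1, k_1) = 0xD2EA
s_3 = Round(s_2, k_2) = 0xBF2F
s_4 = Round(s_3, k_3) = 0x9EB9
s_5 = Round(s_4, k_4) = 0x7928

0x7928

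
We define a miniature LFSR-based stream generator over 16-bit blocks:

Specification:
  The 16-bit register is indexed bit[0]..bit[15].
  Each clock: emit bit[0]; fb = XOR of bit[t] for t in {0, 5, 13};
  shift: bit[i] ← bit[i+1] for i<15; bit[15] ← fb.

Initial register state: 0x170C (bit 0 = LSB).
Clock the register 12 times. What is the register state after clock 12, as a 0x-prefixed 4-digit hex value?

reg_0 = 0x170C
clock 1: out=0, reg = 0x0B86
clock 2: out=0, reg = 0x05C3
clock 3: out=1, reg = 0x82E1
clock 4: out=1, reg = 0x4170
clock 5: out=0, reg = 0xA0B8
clock 6: out=0, reg = 0x505C
clock 7: out=0, reg = 0x282E
clock 8: out=0, reg = 0x1417
clock 9: out=1, reg = 0x8A0B
clock 10: out=1, reg = 0xC505
clock 11: out=1, reg = 0xE282
clock 12: out=0, reg = 0xF141

0xF141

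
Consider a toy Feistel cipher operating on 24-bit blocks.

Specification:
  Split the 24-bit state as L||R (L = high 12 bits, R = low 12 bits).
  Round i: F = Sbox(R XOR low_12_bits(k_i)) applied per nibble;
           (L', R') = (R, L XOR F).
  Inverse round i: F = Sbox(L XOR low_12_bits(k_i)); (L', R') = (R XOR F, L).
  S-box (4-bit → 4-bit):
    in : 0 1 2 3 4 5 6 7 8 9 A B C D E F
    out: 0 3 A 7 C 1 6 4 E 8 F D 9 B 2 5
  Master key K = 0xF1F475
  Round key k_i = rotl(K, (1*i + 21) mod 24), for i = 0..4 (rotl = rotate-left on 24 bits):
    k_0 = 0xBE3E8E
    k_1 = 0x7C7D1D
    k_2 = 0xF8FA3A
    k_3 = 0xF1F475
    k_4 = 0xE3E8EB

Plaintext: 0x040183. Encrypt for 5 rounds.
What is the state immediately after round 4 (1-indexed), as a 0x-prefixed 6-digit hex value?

0x4BEF08

s_0 = plaintext = 0x040183
s_1 = Round(s_0, k_0) = 0x18354B
s_2 = Round(s_1, k_1) = 0x54BF95
s_3 = Round(s_2, k_2) = 0xF954BE
s_4 = Round(s_3, k_3) = 0x4BEF08
s_5 = Round(s_4, k_4) = 0xF08099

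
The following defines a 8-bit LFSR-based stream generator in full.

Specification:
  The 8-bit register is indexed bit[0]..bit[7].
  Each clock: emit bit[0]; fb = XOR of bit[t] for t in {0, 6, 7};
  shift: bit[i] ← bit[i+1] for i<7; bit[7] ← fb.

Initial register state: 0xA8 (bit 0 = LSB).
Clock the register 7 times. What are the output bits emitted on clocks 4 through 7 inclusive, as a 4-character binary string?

reg_0 = 0xA8
clock 1: out=0, reg = 0xD4
clock 2: out=0, reg = 0x6A
clock 3: out=0, reg = 0xB5
clock 4: out=1, reg = 0x5A
clock 5: out=0, reg = 0xAD
clock 6: out=1, reg = 0x56
clock 7: out=0, reg = 0xAB

1010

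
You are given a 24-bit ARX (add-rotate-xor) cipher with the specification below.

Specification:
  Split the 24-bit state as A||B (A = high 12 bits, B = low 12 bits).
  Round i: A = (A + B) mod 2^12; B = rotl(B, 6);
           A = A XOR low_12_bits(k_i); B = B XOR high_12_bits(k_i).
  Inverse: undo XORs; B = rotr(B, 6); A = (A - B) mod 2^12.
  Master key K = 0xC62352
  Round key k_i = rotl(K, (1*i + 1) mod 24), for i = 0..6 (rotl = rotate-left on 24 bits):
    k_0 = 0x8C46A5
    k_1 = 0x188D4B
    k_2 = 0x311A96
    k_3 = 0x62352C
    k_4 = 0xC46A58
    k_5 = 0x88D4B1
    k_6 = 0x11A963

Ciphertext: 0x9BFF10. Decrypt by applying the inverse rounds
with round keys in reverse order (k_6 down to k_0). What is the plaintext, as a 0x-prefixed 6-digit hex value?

s_0 = ciphertext = 0x9BFF10
s_1 = InvRound(s_0, k_6) = 0xE242B8
s_2 = InvRound(s_1, k_5) = 0xD2DD68
s_3 = InvRound(s_2, k_4) = 0xBF1B84
s_4 = InvRound(s_3, k_3) = 0x4E79F6
s_5 = InvRound(s_4, k_2) = 0x4869EB
s_6 = InvRound(s_5, k_1) = 0x0EC8E1
s_7 = InvRound(s_6, k_0) = 0xD09940

0xD09940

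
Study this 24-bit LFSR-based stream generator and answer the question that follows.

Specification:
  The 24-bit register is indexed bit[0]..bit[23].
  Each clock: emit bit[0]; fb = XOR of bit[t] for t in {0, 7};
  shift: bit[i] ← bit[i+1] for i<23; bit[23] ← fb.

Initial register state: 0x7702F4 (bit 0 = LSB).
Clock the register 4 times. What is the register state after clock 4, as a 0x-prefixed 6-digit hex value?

reg_0 = 0x7702F4
clock 1: out=0, reg = 0xBB817A
clock 2: out=0, reg = 0x5DC0BD
clock 3: out=1, reg = 0x2EE05E
clock 4: out=0, reg = 0x17702F

0x17702F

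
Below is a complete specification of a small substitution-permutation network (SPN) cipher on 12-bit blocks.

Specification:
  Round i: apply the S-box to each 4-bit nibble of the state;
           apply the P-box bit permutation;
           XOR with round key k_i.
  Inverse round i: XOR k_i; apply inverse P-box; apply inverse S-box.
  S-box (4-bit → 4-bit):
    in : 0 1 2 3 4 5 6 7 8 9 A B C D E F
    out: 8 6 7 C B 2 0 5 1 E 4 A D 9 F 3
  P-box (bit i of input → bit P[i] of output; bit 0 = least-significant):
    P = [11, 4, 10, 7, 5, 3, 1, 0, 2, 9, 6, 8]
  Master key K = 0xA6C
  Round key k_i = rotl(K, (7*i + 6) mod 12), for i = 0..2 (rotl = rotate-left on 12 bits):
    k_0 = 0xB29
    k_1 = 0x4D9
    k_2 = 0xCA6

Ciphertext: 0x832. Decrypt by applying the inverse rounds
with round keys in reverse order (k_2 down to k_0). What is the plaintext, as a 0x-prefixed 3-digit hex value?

s_0 = ciphertext = 0x832
s_1 = InvRound(s_0, k_2) = 0x869
s_2 = InvRound(s_1, k_1) = 0x68E
s_3 = InvRound(s_2, k_0) = 0xDCC

0xDCC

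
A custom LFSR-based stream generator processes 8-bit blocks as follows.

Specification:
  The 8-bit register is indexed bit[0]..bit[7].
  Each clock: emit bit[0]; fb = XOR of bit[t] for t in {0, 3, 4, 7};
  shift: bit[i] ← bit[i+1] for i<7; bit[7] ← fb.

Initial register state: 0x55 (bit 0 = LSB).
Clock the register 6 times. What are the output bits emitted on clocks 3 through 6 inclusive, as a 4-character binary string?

1010

reg_0 = 0x55
clock 1: out=1, reg = 0x2A
clock 2: out=0, reg = 0x95
clock 3: out=1, reg = 0xCA
clock 4: out=0, reg = 0x65
clock 5: out=1, reg = 0xB2
clock 6: out=0, reg = 0x59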